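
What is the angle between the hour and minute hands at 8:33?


Hour hand = 8×30 + 33×0.5 = 256.5°
Minute hand = 33×6 = 198°
Difference = |256.5 - 198| = 58.5°

58.5°


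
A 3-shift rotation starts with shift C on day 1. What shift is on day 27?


Shifts: A, B, C
Start: C (index 2)
Day 27: (2 + 27 - 1) mod 3
= 28 mod 3
= 1
Index 1 → shift B

Shift B


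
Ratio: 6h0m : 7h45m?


Duration 1: 360 minutes
Duration 2: 465 minutes
Ratio = 360:465
GCD = 15
Simplified = 24:31
As a decimal: 24/31 ≈ 0.77

24:31 (0.77)


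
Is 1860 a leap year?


Yes

Rules: divisible by 4 AND (not by 100 OR by 400)
1860 ÷ 4 = 465 exactly → divisible by 4
1860 ÷ 100 = 18 remainder 60 → not divisible by 100
Divisible by 4 but not by 100 → leap year


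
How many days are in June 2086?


Month: June (month 6)
June has 30 days

30 days


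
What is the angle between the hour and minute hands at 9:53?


Hour hand = 9×30 + 53×0.5 = 296.5°
Minute hand = 53×6 = 318°
Difference = |296.5 - 318| = 21.5°

21.5°


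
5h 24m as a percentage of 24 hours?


Total minutes: 5×60 + 24 = 324
Day = 24×60 = 1440 minutes
Fraction = 324/1440 = 0.2250
As a percentage: 324/1440 × 100 = 22.50%

0.2250 (22.50%)


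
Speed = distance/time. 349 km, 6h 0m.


58.2 km/h

Distance: 349 km
Time: 6 hours
Speed = 349 / 6 ≈ 58.2 km/h


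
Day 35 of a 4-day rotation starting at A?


Shift C

Shifts: A, B, C, D
Start: A (index 0)
Day 35: (0 + 35 - 1) mod 4
= 34 mod 4
= 2
Index 2 → shift C


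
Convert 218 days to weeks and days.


Weeks: 218 ÷ 7 = 31 remainder 1

31 weeks 1 days


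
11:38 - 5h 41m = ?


05:57

Start: 698 minutes from midnight
Subtract: 341 minutes
Remaining: 698 - 341 = 357
Hours: 5, Minutes: 57


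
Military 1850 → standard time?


Hour: 18
18 - 12 = 6 → PM

6:50 PM


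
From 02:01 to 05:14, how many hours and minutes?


End time in minutes: 5×60 + 14 = 314
Start time in minutes: 2×60 + 1 = 121
Difference = 314 - 121 = 193 minutes
= 3 hours 13 minutes

3h 13m


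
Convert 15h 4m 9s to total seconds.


54249 seconds

Hours: 15 × 3600 = 54000
Minutes: 4 × 60 = 240
Seconds: 9
Total = 54000 + 240 + 9 = 54249


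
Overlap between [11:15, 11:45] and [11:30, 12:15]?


Meeting A: 675-705 (in minutes from midnight)
Meeting B: 690-735
Overlap start = max(675, 690) = 690
Overlap end = min(705, 735) = 705
Overlap = max(0, 705 - 690) = 15 min

15 minutes


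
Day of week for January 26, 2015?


Zeller's congruence:
q=26, m=13, k=14, j=20
h = (26 + ⌊13×14/5⌋ + 14 + ⌊14/4⌋ + ⌊20/4⌋ - 2×20) mod 7
= (26 + 36 + 14 + 3 + 5 - 40) mod 7
= 44 mod 7 = 2
h=2 → Monday

Monday


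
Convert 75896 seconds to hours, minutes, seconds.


Hours: 75896 ÷ 3600 = 21 remainder 296
Minutes: 296 ÷ 60 = 4 remainder 56
Seconds: 56

21h 4m 56s


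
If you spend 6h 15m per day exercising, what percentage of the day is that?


Time: 375 minutes
Day: 1440 minutes
Percentage = (375/1440) × 100 ≈ 26.0%

26.0%


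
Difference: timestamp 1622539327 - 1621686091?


Difference = 1622539327 - 1621686091 = 853236 seconds
In hours: 853236 / 3600 ≈ 237.0
In days: 853236 / 86400 ≈ 9.88

853236 seconds (237.0 hours / 9.88 days)


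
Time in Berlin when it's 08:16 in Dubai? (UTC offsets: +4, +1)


05:16

Time difference = UTC+1 - UTC+4 = -3 hours
New hour = (8 -3) mod 24
= 5 mod 24 = 5
Minutes unchanged → 05:16


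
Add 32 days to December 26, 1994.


January 27, 1995

Start: December 26, 1994
Add 32 days
December 26 → January 1: 31 - 26 + 1 = 6 days (32 - 6 = 26 left)
January 1 + 26 = January 27, 1995


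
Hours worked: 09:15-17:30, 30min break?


7h 45m (465 minutes)

Total time = (17×60+30) - (9×60+15)
= 1050 - 555 = 495 min
Minus break: 495 - 30 = 465 min
= 7h 45m


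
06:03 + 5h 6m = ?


Start: 363 minutes from midnight
Add: 306 minutes
Total: 669 minutes
Hours: 669 ÷ 60 = 11 remainder 9

11:09


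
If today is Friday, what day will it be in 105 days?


Start: Friday (index 4)
(4 + 105) mod 7
= 109 mod 7
= 4
Index 4 → Friday

Friday


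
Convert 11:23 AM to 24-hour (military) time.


Input: 11:23 AM
AM hour stays: 11

11:23


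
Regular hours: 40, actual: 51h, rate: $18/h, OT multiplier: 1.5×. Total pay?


$1017.00

Regular: 40h × $18 = $720.00
Overtime: 51 - 40 = 11h
OT pay: 11h × $18 × 1.5 = $297.00
Total = $720.00 + $297.00 = $1017.00


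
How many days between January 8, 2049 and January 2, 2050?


From January 8, 2049 to January 2, 2050
Rest of January 2049: 31 - 8 = 23
Full months: February 2049 28, March 31, April 30, May 31, June 30, July 31, August 31, September 30, October 31, November 30, December 31
Days into January 2050: 2
Total = 23 + 28 + 31 + 30 + 31 + 30 + 31 + 31 + 30 + 31 + 30 + 31 + 2 = 359 days

359 days


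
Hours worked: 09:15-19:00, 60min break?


Total time = (19×60+0) - (9×60+15)
= 1140 - 555 = 585 min
Minus break: 585 - 60 = 525 min
= 8h 45m

8h 45m (525 minutes)


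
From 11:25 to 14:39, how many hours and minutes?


3h 14m

End time in minutes: 14×60 + 39 = 879
Start time in minutes: 11×60 + 25 = 685
Difference = 879 - 685 = 194 minutes
= 3 hours 14 minutes


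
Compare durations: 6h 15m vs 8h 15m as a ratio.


Duration 1: 375 minutes
Duration 2: 495 minutes
Ratio = 375:495
GCD = 15
Simplified = 25:33
As a decimal: 25/33 ≈ 0.76

25:33 (0.76)


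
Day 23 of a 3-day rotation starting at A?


Shifts: A, B, C
Start: A (index 0)
Day 23: (0 + 23 - 1) mod 3
= 22 mod 3
= 1
Index 1 → shift B

Shift B


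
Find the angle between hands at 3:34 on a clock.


97.0°

Hour hand = 3×30 + 34×0.5 = 107.0°
Minute hand = 34×6 = 204°
Difference = |107.0 - 204| = 97.0°


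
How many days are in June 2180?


30 days

Month: June (month 6)
June has 30 days


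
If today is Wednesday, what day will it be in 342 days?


Start: Wednesday (index 2)
(2 + 342) mod 7
= 344 mod 7
= 1
Index 1 → Tuesday

Tuesday


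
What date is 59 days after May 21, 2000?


Start: May 21, 2000
Add 59 days
May 21 → June 1: 31 - 21 + 1 = 11 days (59 - 11 = 48 left)
June 1 → July 1: 30 - 1 + 1 = 30 days (48 - 30 = 18 left)
July 1 + 18 = July 19, 2000

July 19, 2000


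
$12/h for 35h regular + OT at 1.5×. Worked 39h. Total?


$492.00

Regular: 35h × $12 = $420.00
Overtime: 39 - 35 = 4h
OT pay: 4h × $12 × 1.5 = $72.00
Total = $420.00 + $72.00 = $492.00


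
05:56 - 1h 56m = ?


Start: 356 minutes from midnight
Subtract: 116 minutes
Remaining: 356 - 116 = 240
Hours: 4, Minutes: 0

04:00


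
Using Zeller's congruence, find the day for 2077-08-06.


Zeller's congruence:
q=6, m=8, k=77, j=20
h = (6 + ⌊13×9/5⌋ + 77 + ⌊77/4⌋ + ⌊20/4⌋ - 2×20) mod 7
= (6 + 23 + 77 + 19 + 5 - 40) mod 7
= 90 mod 7 = 6
h=6 → Friday

Friday


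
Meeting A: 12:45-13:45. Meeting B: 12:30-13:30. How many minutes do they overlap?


Meeting A: 765-825 (in minutes from midnight)
Meeting B: 750-810
Overlap start = max(765, 750) = 765
Overlap end = min(825, 810) = 810
Overlap = max(0, 810 - 765) = 45 min

45 minutes


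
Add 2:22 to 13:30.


15:52

Start: 810 minutes from midnight
Add: 142 minutes
Total: 952 minutes
Hours: 952 ÷ 60 = 15 remainder 52


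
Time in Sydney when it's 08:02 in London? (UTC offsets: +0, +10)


Time difference = UTC+10 - UTC+0 = +10 hours
New hour = (8 + 10) mod 24
= 18 mod 24 = 18
Minutes unchanged → 18:02

18:02


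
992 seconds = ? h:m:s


0h 16m 32s

Hours: 992 ÷ 3600 = 0 remainder 992
Minutes: 992 ÷ 60 = 16 remainder 32
Seconds: 32


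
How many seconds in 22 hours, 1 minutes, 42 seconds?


79302 seconds

Hours: 22 × 3600 = 79200
Minutes: 1 × 60 = 60
Seconds: 42
Total = 79200 + 60 + 42 = 79302


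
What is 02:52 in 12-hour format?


Hour: 2
2 < 12 → AM

2:52 AM


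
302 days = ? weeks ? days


Weeks: 302 ÷ 7 = 43 remainder 1

43 weeks 1 days


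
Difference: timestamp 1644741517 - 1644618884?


122633 seconds (34.1 hours / 1.42 days)

Difference = 1644741517 - 1644618884 = 122633 seconds
In hours: 122633 / 3600 ≈ 34.1
In days: 122633 / 86400 ≈ 1.42


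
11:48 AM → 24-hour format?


11:48

Input: 11:48 AM
AM hour stays: 11


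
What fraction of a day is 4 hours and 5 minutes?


0.1701 (17.01%)

Total minutes: 4×60 + 5 = 245
Day = 24×60 = 1440 minutes
Fraction = 245/1440 ≈ 0.1701
As a percentage: 245/1440 × 100 ≈ 17.01%


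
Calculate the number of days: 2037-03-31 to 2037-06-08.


69 days

From March 31, 2037 to June 8, 2037
Rest of March 2037: 31 - 31 = 0
Full months: April 30, May 31
Days into June 2037: 8
Total = 0 + 30 + 31 + 8 = 69 days


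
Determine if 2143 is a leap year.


No

Rules: divisible by 4 AND (not by 100 OR by 400)
2143 ÷ 4 = 535 remainder 3 → not divisible by 4
Not divisible by 4 → not a leap year


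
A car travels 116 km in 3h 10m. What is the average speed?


36.6 km/h

Distance: 116 km
Time: 3h 10m = 190 min = 190/60 = 19/6 hours
Speed = 116 ÷ (19/6) = 116 × 6 / 19 = 696/19 ≈ 36.6 km/h


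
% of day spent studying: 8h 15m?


Time: 495 minutes
Day: 1440 minutes
Percentage = (495/1440) × 100 ≈ 34.4%

34.4%


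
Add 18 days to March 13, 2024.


March 31, 2024

Start: March 13, 2024
Add 18 days
March 13 + 18 = March 31, 2024


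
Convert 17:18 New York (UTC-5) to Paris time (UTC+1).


Time difference = UTC+1 - UTC-5 = +6 hours
New hour = (17 + 6) mod 24
= 23 mod 24 = 23
Minutes unchanged → 23:18

23:18


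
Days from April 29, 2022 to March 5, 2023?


From April 29, 2022 to March 5, 2023
Rest of April 2022: 30 - 29 = 1
Full months: May 31, June 30, July 31, August 31, September 30, October 31, November 30, December 31, January 31, February 2023 28
Days into March 2023: 5
Total = 1 + 31 + 30 + 31 + 31 + 30 + 31 + 30 + 31 + 31 + 28 + 5 = 310 days

310 days


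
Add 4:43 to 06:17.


11:00

Start: 377 minutes from midnight
Add: 283 minutes
Total: 660 minutes
Hours: 660 ÷ 60 = 11 remainder 0


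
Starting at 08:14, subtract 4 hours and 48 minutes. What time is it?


Start: 494 minutes from midnight
Subtract: 288 minutes
Remaining: 494 - 288 = 206
Hours: 3, Minutes: 26

03:26


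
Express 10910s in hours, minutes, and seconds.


Hours: 10910 ÷ 3600 = 3 remainder 110
Minutes: 110 ÷ 60 = 1 remainder 50
Seconds: 50

3h 1m 50s


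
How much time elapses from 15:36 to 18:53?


End time in minutes: 18×60 + 53 = 1133
Start time in minutes: 15×60 + 36 = 936
Difference = 1133 - 936 = 197 minutes
= 3 hours 17 minutes

3h 17m


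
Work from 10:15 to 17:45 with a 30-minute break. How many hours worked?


Total time = (17×60+45) - (10×60+15)
= 1065 - 615 = 450 min
Minus break: 450 - 30 = 420 min
= 7h 0m

7h 0m (420 minutes)


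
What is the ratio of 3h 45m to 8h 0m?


15:32 (0.47)

Duration 1: 225 minutes
Duration 2: 480 minutes
Ratio = 225:480
GCD = 15
Simplified = 15:32
As a decimal: 15/32 ≈ 0.47


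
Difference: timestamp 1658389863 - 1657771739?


Difference = 1658389863 - 1657771739 = 618124 seconds
In hours: 618124 / 3600 ≈ 171.7
In days: 618124 / 86400 ≈ 7.15

618124 seconds (171.7 hours / 7.15 days)


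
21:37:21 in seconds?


77841 seconds

Hours: 21 × 3600 = 75600
Minutes: 37 × 60 = 2220
Seconds: 21
Total = 75600 + 2220 + 21 = 77841


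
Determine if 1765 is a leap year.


No

Rules: divisible by 4 AND (not by 100 OR by 400)
1765 ÷ 4 = 441 remainder 1 → not divisible by 4
Not divisible by 4 → not a leap year


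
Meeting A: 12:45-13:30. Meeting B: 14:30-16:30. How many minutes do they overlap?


Meeting A: 765-810 (in minutes from midnight)
Meeting B: 870-990
Overlap start = max(765, 870) = 870
Overlap end = min(810, 990) = 810
Overlap = max(0, 810 - 870) = 0 min

0 minutes


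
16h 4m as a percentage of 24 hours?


Total minutes: 16×60 + 4 = 964
Day = 24×60 = 1440 minutes
Fraction = 964/1440 ≈ 0.6694
As a percentage: 964/1440 × 100 ≈ 66.94%

0.6694 (66.94%)


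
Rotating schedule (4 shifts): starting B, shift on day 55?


Shifts: A, B, C, D
Start: B (index 1)
Day 55: (1 + 55 - 1) mod 4
= 55 mod 4
= 3
Index 3 → shift D

Shift D


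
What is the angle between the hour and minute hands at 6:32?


Hour hand = 6×30 + 32×0.5 = 196.0°
Minute hand = 32×6 = 192°
Difference = |196.0 - 192| = 4.0°

4.0°


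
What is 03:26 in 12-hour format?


3:26 AM

Hour: 3
3 < 12 → AM


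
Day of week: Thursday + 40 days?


Tuesday

Start: Thursday (index 3)
(3 + 40) mod 7
= 43 mod 7
= 1
Index 1 → Tuesday


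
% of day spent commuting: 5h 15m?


21.9%

Time: 315 minutes
Day: 1440 minutes
Percentage = (315/1440) × 100 ≈ 21.9%


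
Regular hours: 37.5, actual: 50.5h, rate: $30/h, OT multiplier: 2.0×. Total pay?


$1905.00

Regular: 37.5h × $30 = $1125.00
Overtime: 50.5 - 37.5 = 13.0h
OT pay: 13.0h × $30 × 2.0 = $780.00
Total = $1125.00 + $780.00 = $1905.00


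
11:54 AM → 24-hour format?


Input: 11:54 AM
AM hour stays: 11

11:54


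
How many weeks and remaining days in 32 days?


4 weeks 4 days

Weeks: 32 ÷ 7 = 4 remainder 4


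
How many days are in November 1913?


30 days

Month: November (month 11)
November has 30 days


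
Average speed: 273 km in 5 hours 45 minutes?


47.5 km/h

Distance: 273 km
Time: 5h 45m = 345 min = 345/60 = 23/4 hours
Speed = 273 ÷ (23/4) = 273 × 4 / 23 = 1092/23 ≈ 47.5 km/h


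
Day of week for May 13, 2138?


Zeller's congruence:
q=13, m=5, k=38, j=21
h = (13 + ⌊13×6/5⌋ + 38 + ⌊38/4⌋ + ⌊21/4⌋ - 2×21) mod 7
= (13 + 15 + 38 + 9 + 5 - 42) mod 7
= 38 mod 7 = 3
h=3 → Tuesday

Tuesday


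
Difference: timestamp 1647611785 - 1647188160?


Difference = 1647611785 - 1647188160 = 423625 seconds
In hours: 423625 / 3600 ≈ 117.7
In days: 423625 / 86400 ≈ 4.90

423625 seconds (117.7 hours / 4.90 days)


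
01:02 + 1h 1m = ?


02:03

Start: 62 minutes from midnight
Add: 61 minutes
Total: 123 minutes
Hours: 123 ÷ 60 = 2 remainder 3


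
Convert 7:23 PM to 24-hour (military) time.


Input: 7:23 PM
PM: 7 + 12 = 19

19:23


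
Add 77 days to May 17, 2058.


August 2, 2058

Start: May 17, 2058
Add 77 days
May 17 → June 1: 31 - 17 + 1 = 15 days (77 - 15 = 62 left)
June 1 → July 1: 30 - 1 + 1 = 30 days (62 - 30 = 32 left)
July 1 → August 1: 31 - 1 + 1 = 31 days (32 - 31 = 1 left)
August 1 + 1 = August 2, 2058


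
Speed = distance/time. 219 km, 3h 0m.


73.0 km/h

Distance: 219 km
Time: 3 hours
Speed = 219 / 3 = 73.0 km/h


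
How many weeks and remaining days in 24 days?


Weeks: 24 ÷ 7 = 3 remainder 3

3 weeks 3 days


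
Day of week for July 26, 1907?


Zeller's congruence:
q=26, m=7, k=7, j=19
h = (26 + ⌊13×8/5⌋ + 7 + ⌊7/4⌋ + ⌊19/4⌋ - 2×19) mod 7
= (26 + 20 + 7 + 1 + 4 - 38) mod 7
= 20 mod 7 = 6
h=6 → Friday

Friday


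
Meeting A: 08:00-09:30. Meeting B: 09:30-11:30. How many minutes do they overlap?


Meeting A: 480-570 (in minutes from midnight)
Meeting B: 570-690
Overlap start = max(480, 570) = 570
Overlap end = min(570, 690) = 570
Overlap = max(0, 570 - 570) = 0 min

0 minutes


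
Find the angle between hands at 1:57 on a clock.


Hour hand = 1×30 + 57×0.5 = 58.5°
Minute hand = 57×6 = 342°
Difference = |58.5 - 342| = 283.5°
Since > 180°: 360 - 283.5 = 76.5°

76.5°


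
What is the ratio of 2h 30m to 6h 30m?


Duration 1: 150 minutes
Duration 2: 390 minutes
Ratio = 150:390
GCD = 30
Simplified = 5:13
As a decimal: 5/13 ≈ 0.38

5:13 (0.38)


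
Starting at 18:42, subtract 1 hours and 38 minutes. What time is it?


Start: 1122 minutes from midnight
Subtract: 98 minutes
Remaining: 1122 - 98 = 1024
Hours: 17, Minutes: 4

17:04


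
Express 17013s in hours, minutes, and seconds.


4h 43m 33s

Hours: 17013 ÷ 3600 = 4 remainder 2613
Minutes: 2613 ÷ 60 = 43 remainder 33
Seconds: 33


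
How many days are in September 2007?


Month: September (month 9)
September has 30 days

30 days


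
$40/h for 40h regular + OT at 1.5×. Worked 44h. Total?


Regular: 40h × $40 = $1600.00
Overtime: 44 - 40 = 4h
OT pay: 4h × $40 × 1.5 = $240.00
Total = $1600.00 + $240.00 = $1840.00

$1840.00


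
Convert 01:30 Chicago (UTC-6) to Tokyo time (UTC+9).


16:30

Time difference = UTC+9 - UTC-6 = +15 hours
New hour = (1 + 15) mod 24
= 16 mod 24 = 16
Minutes unchanged → 16:30


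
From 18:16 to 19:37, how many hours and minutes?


1h 21m

End time in minutes: 19×60 + 37 = 1177
Start time in minutes: 18×60 + 16 = 1096
Difference = 1177 - 1096 = 81 minutes
= 1 hours 21 minutes


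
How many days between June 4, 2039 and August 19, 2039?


76 days

From June 4, 2039 to August 19, 2039
Rest of June 2039: 30 - 4 = 26
Full months: July 31
Days into August 2039: 19
Total = 26 + 31 + 19 = 76 days


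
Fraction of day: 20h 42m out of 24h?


0.8625 (86.25%)

Total minutes: 20×60 + 42 = 1242
Day = 24×60 = 1440 minutes
Fraction = 1242/1440 = 0.8625
As a percentage: 1242/1440 × 100 = 86.25%


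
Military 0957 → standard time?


9:57 AM

Hour: 9
9 < 12 → AM


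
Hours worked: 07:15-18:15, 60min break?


Total time = (18×60+15) - (7×60+15)
= 1095 - 435 = 660 min
Minus break: 660 - 60 = 600 min
= 10h 0m

10h 0m (600 minutes)


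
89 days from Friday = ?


Wednesday

Start: Friday (index 4)
(4 + 89) mod 7
= 93 mod 7
= 2
Index 2 → Wednesday


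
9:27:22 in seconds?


Hours: 9 × 3600 = 32400
Minutes: 27 × 60 = 1620
Seconds: 22
Total = 32400 + 1620 + 22 = 34042

34042 seconds


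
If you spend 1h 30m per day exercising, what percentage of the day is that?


Time: 90 minutes
Day: 1440 minutes
Percentage = (90/1440) × 100 ≈ 6.3%

6.3%


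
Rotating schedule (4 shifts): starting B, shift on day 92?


Shift A

Shifts: A, B, C, D
Start: B (index 1)
Day 92: (1 + 92 - 1) mod 4
= 92 mod 4
= 0
Index 0 → shift A


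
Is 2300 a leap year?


Rules: divisible by 4 AND (not by 100 OR by 400)
2300 ÷ 4 = 575 exactly → divisible by 4
2300 ÷ 100 = 23 exactly → divisible by 100
2300 ÷ 400 = 5 remainder 300 → not divisible by 400
Divisible by 100 but not by 400 → not a leap year

No


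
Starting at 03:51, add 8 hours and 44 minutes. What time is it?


12:35

Start: 231 minutes from midnight
Add: 524 minutes
Total: 755 minutes
Hours: 755 ÷ 60 = 12 remainder 35


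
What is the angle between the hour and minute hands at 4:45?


Hour hand = 4×30 + 45×0.5 = 142.5°
Minute hand = 45×6 = 270°
Difference = |142.5 - 270| = 127.5°

127.5°


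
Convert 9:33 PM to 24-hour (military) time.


Input: 9:33 PM
PM: 9 + 12 = 21

21:33


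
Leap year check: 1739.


Rules: divisible by 4 AND (not by 100 OR by 400)
1739 ÷ 4 = 434 remainder 3 → not divisible by 4
Not divisible by 4 → not a leap year

No


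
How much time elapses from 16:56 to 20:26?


End time in minutes: 20×60 + 26 = 1226
Start time in minutes: 16×60 + 56 = 1016
Difference = 1226 - 1016 = 210 minutes
= 3 hours 30 minutes

3h 30m


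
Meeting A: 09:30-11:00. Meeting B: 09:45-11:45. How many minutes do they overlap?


75 minutes

Meeting A: 570-660 (in minutes from midnight)
Meeting B: 585-705
Overlap start = max(570, 585) = 585
Overlap end = min(660, 705) = 660
Overlap = max(0, 660 - 585) = 75 min


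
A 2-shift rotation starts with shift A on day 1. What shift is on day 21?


Shifts: A, B
Start: A (index 0)
Day 21: (0 + 21 - 1) mod 2
= 20 mod 2
= 0
Index 0 → shift A

Shift A


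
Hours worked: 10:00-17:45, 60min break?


6h 45m (405 minutes)

Total time = (17×60+45) - (10×60+0)
= 1065 - 600 = 465 min
Minus break: 465 - 60 = 405 min
= 6h 45m


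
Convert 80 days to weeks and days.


11 weeks 3 days

Weeks: 80 ÷ 7 = 11 remainder 3


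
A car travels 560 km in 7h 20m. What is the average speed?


76.4 km/h

Distance: 560 km
Time: 7h 20m = 440 min = 440/60 = 22/3 hours
Speed = 560 ÷ (22/3) = 560 × 3 / 22 = 1680/22 ≈ 76.4 km/h


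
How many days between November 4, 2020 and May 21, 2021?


From November 4, 2020 to May 21, 2021
Rest of November 2020: 30 - 4 = 26
Full months: December 31, January 31, February 2021 28, March 31, April 30
Days into May 2021: 21
Total = 26 + 31 + 31 + 28 + 31 + 30 + 21 = 198 days

198 days


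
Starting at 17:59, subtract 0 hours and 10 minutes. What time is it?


17:49

Start: 1079 minutes from midnight
Subtract: 10 minutes
Remaining: 1079 - 10 = 1069
Hours: 17, Minutes: 49


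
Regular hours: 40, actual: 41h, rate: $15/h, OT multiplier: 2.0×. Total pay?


$630.00

Regular: 40h × $15 = $600.00
Overtime: 41 - 40 = 1h
OT pay: 1h × $15 × 2.0 = $30.00
Total = $600.00 + $30.00 = $630.00


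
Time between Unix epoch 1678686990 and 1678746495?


Difference = 1678746495 - 1678686990 = 59505 seconds
In hours: 59505 / 3600 ≈ 16.5
In days: 59505 / 86400 ≈ 0.69

59505 seconds (16.5 hours / 0.69 days)


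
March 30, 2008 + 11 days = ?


Start: March 30, 2008
Add 11 days
March 30 → April 1: 31 - 30 + 1 = 2 days (11 - 2 = 9 left)
April 1 + 9 = April 10, 2008

April 10, 2008


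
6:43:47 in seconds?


24227 seconds

Hours: 6 × 3600 = 21600
Minutes: 43 × 60 = 2580
Seconds: 47
Total = 21600 + 2580 + 47 = 24227


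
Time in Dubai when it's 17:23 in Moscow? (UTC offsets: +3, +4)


Time difference = UTC+4 - UTC+3 = +1 hours
New hour = (17 + 1) mod 24
= 18 mod 24 = 18
Minutes unchanged → 18:23

18:23


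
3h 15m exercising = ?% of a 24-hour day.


13.5%

Time: 195 minutes
Day: 1440 minutes
Percentage = (195/1440) × 100 ≈ 13.5%


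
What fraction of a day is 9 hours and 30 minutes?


Total minutes: 9×60 + 30 = 570
Day = 24×60 = 1440 minutes
Fraction = 570/1440 ≈ 0.3958
As a percentage: 570/1440 × 100 ≈ 39.58%

0.3958 (39.58%)


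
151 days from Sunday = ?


Thursday

Start: Sunday (index 6)
(6 + 151) mod 7
= 157 mod 7
= 3
Index 3 → Thursday


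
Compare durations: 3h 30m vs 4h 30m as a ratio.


7:9 (0.78)

Duration 1: 210 minutes
Duration 2: 270 minutes
Ratio = 210:270
GCD = 30
Simplified = 7:9
As a decimal: 7/9 ≈ 0.78


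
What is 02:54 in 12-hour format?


Hour: 2
2 < 12 → AM

2:54 AM


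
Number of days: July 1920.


Month: July (month 7)
July has 31 days

31 days


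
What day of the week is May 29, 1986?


Thursday

Zeller's congruence:
q=29, m=5, k=86, j=19
h = (29 + ⌊13×6/5⌋ + 86 + ⌊86/4⌋ + ⌊19/4⌋ - 2×19) mod 7
= (29 + 15 + 86 + 21 + 4 - 38) mod 7
= 117 mod 7 = 5
h=5 → Thursday


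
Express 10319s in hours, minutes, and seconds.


2h 51m 59s

Hours: 10319 ÷ 3600 = 2 remainder 3119
Minutes: 3119 ÷ 60 = 51 remainder 59
Seconds: 59


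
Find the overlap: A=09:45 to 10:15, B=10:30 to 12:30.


0 minutes

Meeting A: 585-615 (in minutes from midnight)
Meeting B: 630-750
Overlap start = max(585, 630) = 630
Overlap end = min(615, 750) = 615
Overlap = max(0, 615 - 630) = 0 min


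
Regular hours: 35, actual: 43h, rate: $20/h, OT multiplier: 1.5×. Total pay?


$940.00

Regular: 35h × $20 = $700.00
Overtime: 43 - 35 = 8h
OT pay: 8h × $20 × 1.5 = $240.00
Total = $700.00 + $240.00 = $940.00


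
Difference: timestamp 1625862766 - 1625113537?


749229 seconds (208.1 hours / 8.67 days)

Difference = 1625862766 - 1625113537 = 749229 seconds
In hours: 749229 / 3600 ≈ 208.1
In days: 749229 / 86400 ≈ 8.67


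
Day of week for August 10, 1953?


Zeller's congruence:
q=10, m=8, k=53, j=19
h = (10 + ⌊13×9/5⌋ + 53 + ⌊53/4⌋ + ⌊19/4⌋ - 2×19) mod 7
= (10 + 23 + 53 + 13 + 4 - 38) mod 7
= 65 mod 7 = 2
h=2 → Monday

Monday


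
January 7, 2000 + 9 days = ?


January 16, 2000

Start: January 7, 2000
Add 9 days
January 7 + 9 = January 16, 2000


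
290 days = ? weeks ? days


Weeks: 290 ÷ 7 = 41 remainder 3

41 weeks 3 days


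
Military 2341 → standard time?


Hour: 23
23 - 12 = 11 → PM

11:41 PM


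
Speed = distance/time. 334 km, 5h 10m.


Distance: 334 km
Time: 5h 10m = 310 min = 310/60 = 31/6 hours
Speed = 334 ÷ (31/6) = 334 × 6 / 31 = 2004/31 ≈ 64.6 km/h

64.6 km/h


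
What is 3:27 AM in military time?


03:27

Input: 3:27 AM
AM hour stays: 3


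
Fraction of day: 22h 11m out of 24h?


0.9243 (92.43%)

Total minutes: 22×60 + 11 = 1331
Day = 24×60 = 1440 minutes
Fraction = 1331/1440 ≈ 0.9243
As a percentage: 1331/1440 × 100 ≈ 92.43%


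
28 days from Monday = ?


Monday

Start: Monday (index 0)
(0 + 28) mod 7
= 28 mod 7
= 0
Index 0 → Monday


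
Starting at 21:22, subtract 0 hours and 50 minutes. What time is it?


Start: 1282 minutes from midnight
Subtract: 50 minutes
Remaining: 1282 - 50 = 1232
Hours: 20, Minutes: 32

20:32


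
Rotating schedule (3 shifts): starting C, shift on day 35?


Shifts: A, B, C
Start: C (index 2)
Day 35: (2 + 35 - 1) mod 3
= 36 mod 3
= 0
Index 0 → shift A

Shift A


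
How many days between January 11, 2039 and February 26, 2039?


46 days

From January 11, 2039 to February 26, 2039
Rest of January 2039: 31 - 11 = 20
Days into February 2039: 26
Total = 20 + 26 = 46 days


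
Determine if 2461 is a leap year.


No

Rules: divisible by 4 AND (not by 100 OR by 400)
2461 ÷ 4 = 615 remainder 1 → not divisible by 4
Not divisible by 4 → not a leap year


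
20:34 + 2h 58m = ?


23:32

Start: 1234 minutes from midnight
Add: 178 minutes
Total: 1412 minutes
Hours: 1412 ÷ 60 = 23 remainder 32


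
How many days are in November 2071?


30 days

Month: November (month 11)
November has 30 days


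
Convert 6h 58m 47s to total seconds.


25127 seconds

Hours: 6 × 3600 = 21600
Minutes: 58 × 60 = 3480
Seconds: 47
Total = 21600 + 3480 + 47 = 25127


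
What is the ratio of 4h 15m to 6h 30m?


17:26 (0.65)

Duration 1: 255 minutes
Duration 2: 390 minutes
Ratio = 255:390
GCD = 15
Simplified = 17:26
As a decimal: 17/26 ≈ 0.65


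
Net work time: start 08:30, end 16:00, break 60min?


6h 30m (390 minutes)

Total time = (16×60+0) - (8×60+30)
= 960 - 510 = 450 min
Minus break: 450 - 60 = 390 min
= 6h 30m


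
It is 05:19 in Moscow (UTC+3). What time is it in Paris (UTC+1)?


03:19

Time difference = UTC+1 - UTC+3 = -2 hours
New hour = (5 -2) mod 24
= 3 mod 24 = 3
Minutes unchanged → 03:19


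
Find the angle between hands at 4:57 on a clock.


166.5°

Hour hand = 4×30 + 57×0.5 = 148.5°
Minute hand = 57×6 = 342°
Difference = |148.5 - 342| = 193.5°
Since > 180°: 360 - 193.5 = 166.5°


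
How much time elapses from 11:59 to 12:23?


0h 24m

End time in minutes: 12×60 + 23 = 743
Start time in minutes: 11×60 + 59 = 719
Difference = 743 - 719 = 24 minutes
= 0 hours 24 minutes


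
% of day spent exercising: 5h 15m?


21.9%

Time: 315 minutes
Day: 1440 minutes
Percentage = (315/1440) × 100 ≈ 21.9%


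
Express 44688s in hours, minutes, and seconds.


Hours: 44688 ÷ 3600 = 12 remainder 1488
Minutes: 1488 ÷ 60 = 24 remainder 48
Seconds: 48

12h 24m 48s


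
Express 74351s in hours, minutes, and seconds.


20h 39m 11s

Hours: 74351 ÷ 3600 = 20 remainder 2351
Minutes: 2351 ÷ 60 = 39 remainder 11
Seconds: 11


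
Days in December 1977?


Month: December (month 12)
December has 31 days

31 days


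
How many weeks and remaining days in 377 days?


Weeks: 377 ÷ 7 = 53 remainder 6

53 weeks 6 days


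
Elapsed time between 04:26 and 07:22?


End time in minutes: 7×60 + 22 = 442
Start time in minutes: 4×60 + 26 = 266
Difference = 442 - 266 = 176 minutes
= 2 hours 56 minutes

2h 56m


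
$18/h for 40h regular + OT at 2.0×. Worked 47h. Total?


$972.00

Regular: 40h × $18 = $720.00
Overtime: 47 - 40 = 7h
OT pay: 7h × $18 × 2.0 = $252.00
Total = $720.00 + $252.00 = $972.00


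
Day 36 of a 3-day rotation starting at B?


Shifts: A, B, C
Start: B (index 1)
Day 36: (1 + 36 - 1) mod 3
= 36 mod 3
= 0
Index 0 → shift A

Shift A


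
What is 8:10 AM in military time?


Input: 8:10 AM
AM hour stays: 8

08:10


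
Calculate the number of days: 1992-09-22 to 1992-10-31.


39 days

From September 22, 1992 to October 31, 1992
Rest of September 1992: 30 - 22 = 8
Days into October 1992: 31
Total = 8 + 31 = 39 days


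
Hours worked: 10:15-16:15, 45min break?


Total time = (16×60+15) - (10×60+15)
= 975 - 615 = 360 min
Minus break: 360 - 45 = 315 min
= 5h 15m

5h 15m (315 minutes)


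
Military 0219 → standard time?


Hour: 2
2 < 12 → AM

2:19 AM


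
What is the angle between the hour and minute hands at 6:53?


111.5°

Hour hand = 6×30 + 53×0.5 = 206.5°
Minute hand = 53×6 = 318°
Difference = |206.5 - 318| = 111.5°


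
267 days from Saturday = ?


Sunday

Start: Saturday (index 5)
(5 + 267) mod 7
= 272 mod 7
= 6
Index 6 → Sunday


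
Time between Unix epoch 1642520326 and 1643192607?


Difference = 1643192607 - 1642520326 = 672281 seconds
In hours: 672281 / 3600 ≈ 186.7
In days: 672281 / 86400 ≈ 7.78

672281 seconds (186.7 hours / 7.78 days)


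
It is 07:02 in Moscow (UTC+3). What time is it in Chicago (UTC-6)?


22:02 (previous day)

Time difference = UTC-6 - UTC+3 = -9 hours
New hour = (7 -9) mod 24
= -2 mod 24 = 22
Minutes unchanged → 22:02; -2 < 0 → previous day


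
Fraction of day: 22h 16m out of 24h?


Total minutes: 22×60 + 16 = 1336
Day = 24×60 = 1440 minutes
Fraction = 1336/1440 ≈ 0.9278
As a percentage: 1336/1440 × 100 ≈ 92.78%

0.9278 (92.78%)


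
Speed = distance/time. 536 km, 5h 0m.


107.2 km/h

Distance: 536 km
Time: 5 hours
Speed = 536 / 5 = 107.2 km/h


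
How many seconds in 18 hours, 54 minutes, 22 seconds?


68062 seconds

Hours: 18 × 3600 = 64800
Minutes: 54 × 60 = 3240
Seconds: 22
Total = 64800 + 3240 + 22 = 68062


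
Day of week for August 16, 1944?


Zeller's congruence:
q=16, m=8, k=44, j=19
h = (16 + ⌊13×9/5⌋ + 44 + ⌊44/4⌋ + ⌊19/4⌋ - 2×19) mod 7
= (16 + 23 + 44 + 11 + 4 - 38) mod 7
= 60 mod 7 = 4
h=4 → Wednesday

Wednesday


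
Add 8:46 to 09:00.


17:46

Start: 540 minutes from midnight
Add: 526 minutes
Total: 1066 minutes
Hours: 1066 ÷ 60 = 17 remainder 46


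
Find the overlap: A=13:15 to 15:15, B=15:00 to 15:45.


Meeting A: 795-915 (in minutes from midnight)
Meeting B: 900-945
Overlap start = max(795, 900) = 900
Overlap end = min(915, 945) = 915
Overlap = max(0, 915 - 900) = 15 min

15 minutes


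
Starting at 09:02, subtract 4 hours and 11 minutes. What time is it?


04:51

Start: 542 minutes from midnight
Subtract: 251 minutes
Remaining: 542 - 251 = 291
Hours: 4, Minutes: 51


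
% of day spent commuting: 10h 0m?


Time: 600 minutes
Day: 1440 minutes
Percentage = (600/1440) × 100 ≈ 41.7%

41.7%


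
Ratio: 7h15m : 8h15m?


Duration 1: 435 minutes
Duration 2: 495 minutes
Ratio = 435:495
GCD = 15
Simplified = 29:33
As a decimal: 29/33 ≈ 0.88

29:33 (0.88)


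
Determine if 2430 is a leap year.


No

Rules: divisible by 4 AND (not by 100 OR by 400)
2430 ÷ 4 = 607 remainder 2 → not divisible by 4
Not divisible by 4 → not a leap year


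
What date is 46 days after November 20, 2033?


January 5, 2034

Start: November 20, 2033
Add 46 days
November 20 → December 1: 30 - 20 + 1 = 11 days (46 - 11 = 35 left)
December 1 → January 1: 31 - 1 + 1 = 31 days (35 - 31 = 4 left)
January 1 + 4 = January 5, 2034


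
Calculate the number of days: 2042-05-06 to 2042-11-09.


187 days

From May 6, 2042 to November 9, 2042
Rest of May 2042: 31 - 6 = 25
Full months: June 30, July 31, August 31, September 30, October 31
Days into November 2042: 9
Total = 25 + 30 + 31 + 31 + 30 + 31 + 9 = 187 days


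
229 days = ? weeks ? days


Weeks: 229 ÷ 7 = 32 remainder 5

32 weeks 5 days


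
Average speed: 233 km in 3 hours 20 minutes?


Distance: 233 km
Time: 3h 20m = 200 min = 200/60 = 10/3 hours
Speed = 233 ÷ (10/3) = 233 × 3 / 10 = 699/10 = 69.9 km/h

69.9 km/h


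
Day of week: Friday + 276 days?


Start: Friday (index 4)
(4 + 276) mod 7
= 280 mod 7
= 0
Index 0 → Monday

Monday


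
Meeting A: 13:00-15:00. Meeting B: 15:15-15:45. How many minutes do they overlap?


0 minutes

Meeting A: 780-900 (in minutes from midnight)
Meeting B: 915-945
Overlap start = max(780, 915) = 915
Overlap end = min(900, 945) = 900
Overlap = max(0, 900 - 915) = 0 min


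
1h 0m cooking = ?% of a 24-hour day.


Time: 60 minutes
Day: 1440 minutes
Percentage = (60/1440) × 100 ≈ 4.2%

4.2%


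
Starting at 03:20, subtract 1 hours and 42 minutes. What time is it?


Start: 200 minutes from midnight
Subtract: 102 minutes
Remaining: 200 - 102 = 98
Hours: 1, Minutes: 38

01:38


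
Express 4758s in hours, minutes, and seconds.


Hours: 4758 ÷ 3600 = 1 remainder 1158
Minutes: 1158 ÷ 60 = 19 remainder 18
Seconds: 18

1h 19m 18s


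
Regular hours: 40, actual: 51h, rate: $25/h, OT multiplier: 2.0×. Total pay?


Regular: 40h × $25 = $1000.00
Overtime: 51 - 40 = 11h
OT pay: 11h × $25 × 2.0 = $550.00
Total = $1000.00 + $550.00 = $1550.00

$1550.00


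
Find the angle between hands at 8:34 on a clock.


53.0°

Hour hand = 8×30 + 34×0.5 = 257.0°
Minute hand = 34×6 = 204°
Difference = |257.0 - 204| = 53.0°


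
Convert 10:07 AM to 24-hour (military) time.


10:07

Input: 10:07 AM
AM hour stays: 10


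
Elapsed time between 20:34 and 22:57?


End time in minutes: 22×60 + 57 = 1377
Start time in minutes: 20×60 + 34 = 1234
Difference = 1377 - 1234 = 143 minutes
= 2 hours 23 minutes

2h 23m


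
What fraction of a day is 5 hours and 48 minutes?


Total minutes: 5×60 + 48 = 348
Day = 24×60 = 1440 minutes
Fraction = 348/1440 ≈ 0.2417
As a percentage: 348/1440 × 100 ≈ 24.17%

0.2417 (24.17%)


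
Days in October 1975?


Month: October (month 10)
October has 31 days

31 days


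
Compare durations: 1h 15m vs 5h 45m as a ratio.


Duration 1: 75 minutes
Duration 2: 345 minutes
Ratio = 75:345
GCD = 15
Simplified = 5:23
As a decimal: 5/23 ≈ 0.22

5:23 (0.22)


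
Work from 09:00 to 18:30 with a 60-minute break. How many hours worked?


Total time = (18×60+30) - (9×60+0)
= 1110 - 540 = 570 min
Minus break: 570 - 60 = 510 min
= 8h 30m

8h 30m (510 minutes)


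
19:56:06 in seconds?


71766 seconds

Hours: 19 × 3600 = 68400
Minutes: 56 × 60 = 3360
Seconds: 6
Total = 68400 + 3360 + 6 = 71766


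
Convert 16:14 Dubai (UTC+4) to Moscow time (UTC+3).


15:14

Time difference = UTC+3 - UTC+4 = -1 hours
New hour = (16 -1) mod 24
= 15 mod 24 = 15
Minutes unchanged → 15:14


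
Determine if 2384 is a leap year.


Rules: divisible by 4 AND (not by 100 OR by 400)
2384 ÷ 4 = 596 exactly → divisible by 4
2384 ÷ 100 = 23 remainder 84 → not divisible by 100
Divisible by 4 but not by 100 → leap year

Yes


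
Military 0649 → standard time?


Hour: 6
6 < 12 → AM

6:49 AM


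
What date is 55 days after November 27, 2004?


January 21, 2005

Start: November 27, 2004
Add 55 days
November 27 → December 1: 30 - 27 + 1 = 4 days (55 - 4 = 51 left)
December 1 → January 1: 31 - 1 + 1 = 31 days (51 - 31 = 20 left)
January 1 + 20 = January 21, 2005


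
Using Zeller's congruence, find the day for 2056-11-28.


Tuesday

Zeller's congruence:
q=28, m=11, k=56, j=20
h = (28 + ⌊13×12/5⌋ + 56 + ⌊56/4⌋ + ⌊20/4⌋ - 2×20) mod 7
= (28 + 31 + 56 + 14 + 5 - 40) mod 7
= 94 mod 7 = 3
h=3 → Tuesday


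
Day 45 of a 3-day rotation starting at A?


Shift C

Shifts: A, B, C
Start: A (index 0)
Day 45: (0 + 45 - 1) mod 3
= 44 mod 3
= 2
Index 2 → shift C


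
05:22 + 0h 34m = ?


Start: 322 minutes from midnight
Add: 34 minutes
Total: 356 minutes
Hours: 356 ÷ 60 = 5 remainder 56

05:56


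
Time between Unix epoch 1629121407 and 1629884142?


762735 seconds (211.9 hours / 8.83 days)

Difference = 1629884142 - 1629121407 = 762735 seconds
In hours: 762735 / 3600 ≈ 211.9
In days: 762735 / 86400 ≈ 8.83


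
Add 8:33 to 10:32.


19:05

Start: 632 minutes from midnight
Add: 513 minutes
Total: 1145 minutes
Hours: 1145 ÷ 60 = 19 remainder 5


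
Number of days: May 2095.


Month: May (month 5)
May has 31 days

31 days


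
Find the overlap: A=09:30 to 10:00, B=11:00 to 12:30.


0 minutes

Meeting A: 570-600 (in minutes from midnight)
Meeting B: 660-750
Overlap start = max(570, 660) = 660
Overlap end = min(600, 750) = 600
Overlap = max(0, 600 - 660) = 0 min


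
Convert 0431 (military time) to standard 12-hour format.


4:31 AM

Hour: 4
4 < 12 → AM


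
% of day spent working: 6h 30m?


Time: 390 minutes
Day: 1440 minutes
Percentage = (390/1440) × 100 ≈ 27.1%

27.1%


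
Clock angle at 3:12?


Hour hand = 3×30 + 12×0.5 = 96.0°
Minute hand = 12×6 = 72°
Difference = |96.0 - 72| = 24.0°

24.0°


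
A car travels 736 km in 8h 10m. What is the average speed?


90.1 km/h

Distance: 736 km
Time: 8h 10m = 490 min = 490/60 = 49/6 hours
Speed = 736 ÷ (49/6) = 736 × 6 / 49 = 4416/49 ≈ 90.1 km/h


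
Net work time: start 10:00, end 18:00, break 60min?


7h 0m (420 minutes)

Total time = (18×60+0) - (10×60+0)
= 1080 - 600 = 480 min
Minus break: 480 - 60 = 420 min
= 7h 0m


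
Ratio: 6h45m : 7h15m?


Duration 1: 405 minutes
Duration 2: 435 minutes
Ratio = 405:435
GCD = 15
Simplified = 27:29
As a decimal: 27/29 ≈ 0.93

27:29 (0.93)


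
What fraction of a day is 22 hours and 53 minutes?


0.9535 (95.35%)

Total minutes: 22×60 + 53 = 1373
Day = 24×60 = 1440 minutes
Fraction = 1373/1440 ≈ 0.9535
As a percentage: 1373/1440 × 100 ≈ 95.35%


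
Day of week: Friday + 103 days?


Start: Friday (index 4)
(4 + 103) mod 7
= 107 mod 7
= 2
Index 2 → Wednesday

Wednesday


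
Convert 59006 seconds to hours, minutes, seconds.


16h 23m 26s

Hours: 59006 ÷ 3600 = 16 remainder 1406
Minutes: 1406 ÷ 60 = 23 remainder 26
Seconds: 26


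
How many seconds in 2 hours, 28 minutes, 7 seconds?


Hours: 2 × 3600 = 7200
Minutes: 28 × 60 = 1680
Seconds: 7
Total = 7200 + 1680 + 7 = 8887

8887 seconds


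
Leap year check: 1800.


Rules: divisible by 4 AND (not by 100 OR by 400)
1800 ÷ 4 = 450 exactly → divisible by 4
1800 ÷ 100 = 18 exactly → divisible by 100
1800 ÷ 400 = 4 remainder 200 → not divisible by 400
Divisible by 100 but not by 400 → not a leap year

No


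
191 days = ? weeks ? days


Weeks: 191 ÷ 7 = 27 remainder 2

27 weeks 2 days


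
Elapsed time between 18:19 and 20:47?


2h 28m

End time in minutes: 20×60 + 47 = 1247
Start time in minutes: 18×60 + 19 = 1099
Difference = 1247 - 1099 = 148 minutes
= 2 hours 28 minutes


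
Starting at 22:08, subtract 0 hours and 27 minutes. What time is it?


21:41

Start: 1328 minutes from midnight
Subtract: 27 minutes
Remaining: 1328 - 27 = 1301
Hours: 21, Minutes: 41


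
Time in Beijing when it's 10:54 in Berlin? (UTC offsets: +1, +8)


Time difference = UTC+8 - UTC+1 = +7 hours
New hour = (10 + 7) mod 24
= 17 mod 24 = 17
Minutes unchanged → 17:54

17:54


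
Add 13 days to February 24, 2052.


Start: February 24, 2052
Add 13 days
February 24 → March 1: 29 - 24 + 1 = 6 days (13 - 6 = 7 left)
March 1 + 7 = March 8, 2052

March 8, 2052


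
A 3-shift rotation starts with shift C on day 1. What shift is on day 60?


Shift B

Shifts: A, B, C
Start: C (index 2)
Day 60: (2 + 60 - 1) mod 3
= 61 mod 3
= 1
Index 1 → shift B
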